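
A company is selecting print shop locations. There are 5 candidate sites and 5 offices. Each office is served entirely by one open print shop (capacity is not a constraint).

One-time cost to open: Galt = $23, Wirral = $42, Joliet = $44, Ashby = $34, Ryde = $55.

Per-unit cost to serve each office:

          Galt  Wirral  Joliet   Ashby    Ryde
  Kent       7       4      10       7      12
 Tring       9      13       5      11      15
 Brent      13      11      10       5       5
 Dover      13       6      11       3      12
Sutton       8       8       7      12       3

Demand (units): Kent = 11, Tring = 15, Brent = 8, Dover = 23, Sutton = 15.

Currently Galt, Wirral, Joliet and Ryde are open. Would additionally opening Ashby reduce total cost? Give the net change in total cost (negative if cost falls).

Yes — net change −35 (cost falls by 35).

Current service cost with {Galt, Wirral, Joliet, Ryde}: 342.
Adding Ashby: each office re-picks its cheapest; new service cost 273, saving 69.
Extra fixed cost: 34. Net change = 34 − 69 = -35.
(Totals: 506 → 471.)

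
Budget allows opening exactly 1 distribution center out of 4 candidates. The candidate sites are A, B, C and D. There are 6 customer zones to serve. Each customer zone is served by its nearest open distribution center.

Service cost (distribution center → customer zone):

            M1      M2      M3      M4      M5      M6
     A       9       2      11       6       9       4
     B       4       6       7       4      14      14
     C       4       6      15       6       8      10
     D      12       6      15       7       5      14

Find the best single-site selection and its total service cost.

Choose A only; total service cost 41.

With exactly 1 open, each customer zone uses its cheapest among the chosen.
{A}: M1→A 9, M2→A 2, M3→A 11, M4→A 6, M5→A 9, M6→A 4. Service cost 41.
{B}: service cost 49
{C}: service cost 49
Among all 4 size-1 choices, {A} is lowest.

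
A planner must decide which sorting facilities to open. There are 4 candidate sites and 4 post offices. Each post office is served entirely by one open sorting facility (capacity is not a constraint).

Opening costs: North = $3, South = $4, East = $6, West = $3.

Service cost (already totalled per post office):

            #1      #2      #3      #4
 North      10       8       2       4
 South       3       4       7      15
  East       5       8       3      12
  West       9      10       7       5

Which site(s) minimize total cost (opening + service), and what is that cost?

Open North and South; minimum total cost 20.

For any fixed open set, each post office goes to its cheapest open site; total = fixed + service.
{North, South}: #1→South 3, #2→South 4, #3→North 2, #4→North 4. Service 13; fixed 7; total 20.
{North, South, West}: #1→South 3, #2→South 4, #3→North 2, #4→North 4. Service 13; fixed 10; total 23.
{North, South, East}: service 13 + fixed 13 = 26
{North, South, East, West}: service 13 + fixed 16 = 29
(All 15 nonempty subsets were checked; North and South is lowest.)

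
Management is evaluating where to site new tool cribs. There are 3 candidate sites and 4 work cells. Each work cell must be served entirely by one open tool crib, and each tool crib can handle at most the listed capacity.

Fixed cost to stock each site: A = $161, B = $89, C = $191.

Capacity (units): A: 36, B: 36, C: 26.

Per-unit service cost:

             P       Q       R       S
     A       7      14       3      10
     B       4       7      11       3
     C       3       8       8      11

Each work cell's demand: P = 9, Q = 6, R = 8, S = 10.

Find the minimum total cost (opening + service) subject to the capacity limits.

Minimum total cost: 285

Open {B}: P→B 4·9=36, Q→B 7·6=42, R→B 11·8=88, S→B 3·10=30.
Loads: B carries 33/36. Service 196; fixed 89; total 285.
Next best feasible plan costs 382.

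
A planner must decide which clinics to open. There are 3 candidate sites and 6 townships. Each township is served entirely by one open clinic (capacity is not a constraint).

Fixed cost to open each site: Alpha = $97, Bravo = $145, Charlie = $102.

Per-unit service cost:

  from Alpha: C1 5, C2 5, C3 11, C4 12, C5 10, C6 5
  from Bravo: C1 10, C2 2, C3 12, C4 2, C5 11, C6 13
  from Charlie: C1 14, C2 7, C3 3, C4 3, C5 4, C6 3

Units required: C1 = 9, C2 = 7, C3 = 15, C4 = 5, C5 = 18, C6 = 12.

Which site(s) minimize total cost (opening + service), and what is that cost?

Open Charlie only; minimum total cost 445.

For any fixed open set, each township goes to its cheapest open site; total = fixed + service.
{Charlie}: C1→Charlie 14·9=126, C2→Charlie 7·7=49, C3→Charlie 3·15=45, C4→Charlie 3·5=15, C5→Charlie 4·18=72, C6→Charlie 3·12=36. Service 343; fixed 102; total 445.
{Alpha, Charlie}: service 248 + fixed 199 = 447
{Bravo, Charlie}: service 267 + fixed 247 = 514
{Alpha, Bravo, Charlie}: service 222 + fixed 344 = 566
No other subset beats 445.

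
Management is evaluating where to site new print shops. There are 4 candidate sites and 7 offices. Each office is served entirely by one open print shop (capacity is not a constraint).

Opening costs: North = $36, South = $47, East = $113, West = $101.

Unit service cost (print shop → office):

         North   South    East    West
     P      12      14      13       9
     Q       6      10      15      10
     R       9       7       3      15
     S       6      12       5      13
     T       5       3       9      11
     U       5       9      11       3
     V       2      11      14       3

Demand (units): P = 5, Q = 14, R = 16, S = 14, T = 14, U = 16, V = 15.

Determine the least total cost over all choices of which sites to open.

Minimum total cost: 575

For any fixed open set, each office goes to its cheapest open site; total = fixed + service.
{North, South}: P→North 12·5=60, Q→North 6·14=84, R→South 7·16=112, S→North 6·14=84, T→South 3·14=42, U→North 5·16=80, V→North 2·15=30. Service 492; fixed 83; total 575.
{North}: P→North 12·5=60, Q→North 6·14=84, R→North 9·16=144, S→North 6·14=84, T→North 5·14=70, U→North 5·16=80, V→North 2·15=30. Service 552; fixed 36; total 588.
{North, East}: service 442 + fixed 149 = 591
{North, South, East, West}: service 367 + fixed 297 = 664
(All 15 nonempty subsets were checked; North and South is lowest.)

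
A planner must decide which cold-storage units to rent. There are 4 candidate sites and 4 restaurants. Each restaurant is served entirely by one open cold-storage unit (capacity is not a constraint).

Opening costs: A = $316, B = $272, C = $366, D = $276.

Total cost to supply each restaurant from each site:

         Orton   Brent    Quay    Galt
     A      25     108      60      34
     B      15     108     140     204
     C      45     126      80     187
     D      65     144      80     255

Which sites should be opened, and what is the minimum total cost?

Open A only; minimum total cost 543.

For any fixed open set, each restaurant goes to its cheapest open site; total = fixed + service.
{A}: Orton→A 25, Brent→A 108, Quay→A 60, Galt→A 34. Service 227; fixed 316; total 543.
{B}: service 467 + fixed 272 = 739
{C}: Orton→C 45, Brent→C 126, Quay→C 80, Galt→C 187. Service 438; fixed 366; total 804.
{A, B, C, D}: service 217 + fixed 1230 = 1447
No other subset beats 543.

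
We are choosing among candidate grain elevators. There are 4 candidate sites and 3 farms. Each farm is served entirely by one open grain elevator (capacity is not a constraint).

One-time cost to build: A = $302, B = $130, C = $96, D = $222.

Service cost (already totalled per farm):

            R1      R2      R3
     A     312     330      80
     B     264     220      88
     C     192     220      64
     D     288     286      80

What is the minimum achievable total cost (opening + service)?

Minimum total cost: 572

For any fixed open set, each farm goes to its cheapest open site; total = fixed + service.
{C}: R1→C 192, R2→C 220, R3→C 64. Service 476; fixed 96; total 572.
{B}: R1→B 264, R2→B 220, R3→B 88. Service 572; fixed 130; total 702.
{B, C}: R1→C 192, R2→B 220, R3→C 64. Service 476; fixed 226; total 702.
{A, B, C, D}: R1→C 192, R2→B 220, R3→C 64. Service 476; fixed 750; total 1226.
(All 15 nonempty subsets were checked; C only is lowest.)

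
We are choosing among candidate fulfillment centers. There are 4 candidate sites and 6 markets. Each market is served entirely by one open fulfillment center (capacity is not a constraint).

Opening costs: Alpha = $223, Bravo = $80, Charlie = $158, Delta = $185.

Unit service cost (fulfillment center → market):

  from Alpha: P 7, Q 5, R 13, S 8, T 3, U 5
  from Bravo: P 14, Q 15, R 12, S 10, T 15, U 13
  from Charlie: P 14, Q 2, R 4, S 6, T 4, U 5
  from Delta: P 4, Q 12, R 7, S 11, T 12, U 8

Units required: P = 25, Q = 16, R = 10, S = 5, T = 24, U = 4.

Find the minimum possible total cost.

For any fixed open set, each market goes to its cheapest open site; total = fixed + service.
{Charlie, Delta}: P→Delta 4·25=100, Q→Charlie 2·16=32, R→Charlie 4·10=40, S→Charlie 6·5=30, T→Charlie 4·24=96, U→Charlie 5·4=20. Service 318; fixed 343; total 661.
{Charlie}: service 568 + fixed 158 = 726
{Alpha}: P→Alpha 7·25=175, Q→Alpha 5·16=80, R→Alpha 13·10=130, S→Alpha 8·5=40, T→Alpha 3·24=72, U→Alpha 5·4=20. Service 517; fixed 223; total 740.
{Alpha, Bravo, Charlie, Delta}: service 294 + fixed 646 = 940
No other subset beats 661.

Minimum total cost: 661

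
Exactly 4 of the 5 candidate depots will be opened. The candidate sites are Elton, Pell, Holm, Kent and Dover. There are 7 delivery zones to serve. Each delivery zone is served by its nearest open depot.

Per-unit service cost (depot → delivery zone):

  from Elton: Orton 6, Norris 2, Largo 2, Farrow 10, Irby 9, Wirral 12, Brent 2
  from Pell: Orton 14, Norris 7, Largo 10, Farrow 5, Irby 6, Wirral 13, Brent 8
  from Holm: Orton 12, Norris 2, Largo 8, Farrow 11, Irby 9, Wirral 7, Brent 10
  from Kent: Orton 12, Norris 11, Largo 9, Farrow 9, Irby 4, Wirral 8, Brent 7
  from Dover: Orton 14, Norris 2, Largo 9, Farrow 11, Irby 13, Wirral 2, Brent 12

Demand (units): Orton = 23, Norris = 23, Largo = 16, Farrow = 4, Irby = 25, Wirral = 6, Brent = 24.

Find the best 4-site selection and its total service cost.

Choose Elton, Pell, Kent and Dover; total service cost 396.

With exactly 4 open, each delivery zone uses its cheapest among the chosen.
{Elton, Pell, Kent, Dover}: Orton→Elton 6·23=138, Norris→Elton 2·23=46, Largo→Elton 2·16=32, Farrow→Pell 5·4=20, Irby→Kent 4·25=100, Wirral→Dover 2·6=12, Brent→Elton 2·24=48. Service cost 396.
{Elton, Holm, Kent, Dover}: service cost 412
{Elton, Pell, Holm, Kent}: service cost 426
Among all 5 size-4 choices, {Elton, Pell, Kent, Dover} is lowest.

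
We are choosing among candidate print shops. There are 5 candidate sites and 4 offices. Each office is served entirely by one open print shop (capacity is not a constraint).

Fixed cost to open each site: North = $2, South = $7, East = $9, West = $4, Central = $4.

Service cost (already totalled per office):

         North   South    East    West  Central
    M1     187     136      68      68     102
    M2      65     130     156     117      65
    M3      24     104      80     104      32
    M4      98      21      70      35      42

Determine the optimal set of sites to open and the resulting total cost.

For any fixed open set, each office goes to its cheapest open site; total = fixed + service.
{North, South, West}: M1→West 68, M2→North 65, M3→North 24, M4→South 21. Service 178; fixed 13; total 191.
{North, South, West, Central}: service 178 + fixed 17 = 195
{North, South, East}: service 178 + fixed 18 = 196
{North, South, East, West, Central}: service 178 + fixed 26 = 204
No other subset beats 191.

Open North, South and West; minimum total cost 191.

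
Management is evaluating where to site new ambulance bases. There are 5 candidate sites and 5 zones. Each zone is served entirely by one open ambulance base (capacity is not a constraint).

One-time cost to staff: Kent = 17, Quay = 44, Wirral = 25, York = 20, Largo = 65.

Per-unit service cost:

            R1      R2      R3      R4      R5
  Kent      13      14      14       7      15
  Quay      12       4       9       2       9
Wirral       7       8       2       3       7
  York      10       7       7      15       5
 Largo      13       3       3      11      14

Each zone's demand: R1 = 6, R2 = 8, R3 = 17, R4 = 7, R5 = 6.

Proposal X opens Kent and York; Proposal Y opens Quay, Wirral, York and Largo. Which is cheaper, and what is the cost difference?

Proposal Y is cheaper by 53.

Proposal X: {Kent, York}: R1→York 10·6=60, R2→York 7·8=56, R3→York 7·17=119, R4→Kent 7·7=49, R5→York 5·6=30. Service 314; fixed 37; total 351.
Proposal Y: {Quay, Wirral, York, Largo}: R1→Wirral 7·6=42, R2→Largo 3·8=24, R3→Wirral 2·17=34, R4→Quay 2·7=14, R5→York 5·6=30. Service 144; fixed 154; total 298.
Difference: |351 − 298| = 53.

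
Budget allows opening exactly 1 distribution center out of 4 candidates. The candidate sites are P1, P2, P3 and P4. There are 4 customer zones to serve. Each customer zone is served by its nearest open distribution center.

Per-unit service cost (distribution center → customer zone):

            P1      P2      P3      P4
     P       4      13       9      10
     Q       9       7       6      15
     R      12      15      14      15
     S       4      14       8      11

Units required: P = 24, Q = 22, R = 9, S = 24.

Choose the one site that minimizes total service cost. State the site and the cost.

Choose P1 only; total service cost 498.

With exactly 1 open, each customer zone uses its cheapest among the chosen.
{P1}: P→P1 4·24=96, Q→P1 9·22=198, R→P1 12·9=108, S→P1 4·24=96. Service cost 498.
{P3}: service cost 666
{P2}: service cost 937
Among all 4 size-1 choices, {P1} is lowest.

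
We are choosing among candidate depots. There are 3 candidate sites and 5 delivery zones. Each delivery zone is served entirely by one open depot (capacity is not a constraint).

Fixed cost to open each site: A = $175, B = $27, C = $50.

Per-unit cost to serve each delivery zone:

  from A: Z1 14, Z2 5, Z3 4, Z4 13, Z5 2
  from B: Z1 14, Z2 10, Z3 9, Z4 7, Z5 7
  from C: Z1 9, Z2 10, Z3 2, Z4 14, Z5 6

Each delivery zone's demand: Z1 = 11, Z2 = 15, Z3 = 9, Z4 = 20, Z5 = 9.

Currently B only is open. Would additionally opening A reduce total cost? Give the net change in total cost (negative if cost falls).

No — net change +10 (cost rises by 10).

Current service cost with {B}: 588.
Adding A: each delivery zone re-picks its cheapest; new service cost 423, saving 165.
Extra fixed cost: 175. Net change = 175 − 165 = 10.
(Totals: 615 → 625.)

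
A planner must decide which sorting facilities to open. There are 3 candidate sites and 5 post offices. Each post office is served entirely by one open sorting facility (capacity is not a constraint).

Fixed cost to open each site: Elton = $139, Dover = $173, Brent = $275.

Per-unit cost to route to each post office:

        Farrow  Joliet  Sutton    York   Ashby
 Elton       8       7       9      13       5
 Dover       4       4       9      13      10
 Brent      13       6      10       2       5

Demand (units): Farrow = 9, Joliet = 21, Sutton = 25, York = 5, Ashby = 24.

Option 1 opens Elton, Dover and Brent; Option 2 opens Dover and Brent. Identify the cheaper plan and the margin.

Option 1: {Elton, Dover, Brent}: Farrow→Dover 4·9=36, Joliet→Dover 4·21=84, Sutton→Elton 9·25=225, York→Brent 2·5=10, Ashby→Elton 5·24=120. Service 475; fixed 587; total 1062.
Option 2: {Dover, Brent}: Farrow→Dover 4·9=36, Joliet→Dover 4·21=84, Sutton→Dover 9·25=225, York→Brent 2·5=10, Ashby→Brent 5·24=120. Service 475; fixed 448; total 923.
Difference: |1062 − 923| = 139.

Option 2 is cheaper by 139.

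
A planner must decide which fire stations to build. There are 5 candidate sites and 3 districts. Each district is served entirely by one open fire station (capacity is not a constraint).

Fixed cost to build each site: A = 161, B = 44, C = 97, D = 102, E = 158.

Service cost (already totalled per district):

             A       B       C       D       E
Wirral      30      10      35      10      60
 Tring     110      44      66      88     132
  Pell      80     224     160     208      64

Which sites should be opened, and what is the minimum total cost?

Open B and E; minimum total cost 320.

For any fixed open set, each district goes to its cheapest open site; total = fixed + service.
{B, E}: Wirral→B 10, Tring→B 44, Pell→E 64. Service 118; fixed 202; total 320.
{B}: service 278 + fixed 44 = 322
{A, B}: service 134 + fixed 205 = 339
{A, B, C, D, E}: service 118 + fixed 562 = 680
No other subset beats 320.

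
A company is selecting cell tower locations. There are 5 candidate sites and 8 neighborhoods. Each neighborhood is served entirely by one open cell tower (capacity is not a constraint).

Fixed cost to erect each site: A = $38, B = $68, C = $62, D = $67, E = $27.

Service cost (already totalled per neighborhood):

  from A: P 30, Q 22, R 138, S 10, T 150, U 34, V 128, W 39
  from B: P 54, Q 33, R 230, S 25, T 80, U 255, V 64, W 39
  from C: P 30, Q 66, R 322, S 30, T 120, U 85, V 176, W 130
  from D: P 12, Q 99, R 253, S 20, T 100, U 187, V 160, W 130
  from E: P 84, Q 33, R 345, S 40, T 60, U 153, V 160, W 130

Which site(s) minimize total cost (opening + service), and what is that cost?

Open A and B; minimum total cost 523.

For any fixed open set, each neighborhood goes to its cheapest open site; total = fixed + service.
{A, B}: P→A 30, Q→A 22, R→A 138, S→A 10, T→B 80, U→A 34, V→B 64, W→A 39. Service 417; fixed 106; total 523.
{A, E}: service 461 + fixed 65 = 526
{A, B, E}: P→A 30, Q→A 22, R→A 138, S→A 10, T→E 60, U→A 34, V→B 64, W→A 39. Service 397; fixed 133; total 530.
{A, B, C, D, E}: P→D 12, Q→A 22, R→A 138, S→A 10, T→E 60, U→A 34, V→B 64, W→A 39. Service 379; fixed 262; total 641.
No other subset beats 523.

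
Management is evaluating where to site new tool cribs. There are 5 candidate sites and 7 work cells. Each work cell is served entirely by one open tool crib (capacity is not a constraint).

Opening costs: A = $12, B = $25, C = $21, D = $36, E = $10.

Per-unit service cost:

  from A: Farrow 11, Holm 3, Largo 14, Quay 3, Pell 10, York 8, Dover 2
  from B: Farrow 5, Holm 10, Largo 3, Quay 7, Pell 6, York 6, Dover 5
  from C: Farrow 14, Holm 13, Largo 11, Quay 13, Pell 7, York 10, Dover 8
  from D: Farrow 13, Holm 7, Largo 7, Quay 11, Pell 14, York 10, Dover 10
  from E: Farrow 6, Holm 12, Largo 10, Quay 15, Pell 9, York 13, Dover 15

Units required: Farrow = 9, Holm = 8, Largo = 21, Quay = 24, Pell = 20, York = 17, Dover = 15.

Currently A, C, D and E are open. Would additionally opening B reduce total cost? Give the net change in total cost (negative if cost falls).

Yes — net change −122 (cost falls by 122).

Current service cost with {A, C, D, E}: 603.
Adding B: each work cell re-picks its cheapest; new service cost 456, saving 147.
Extra fixed cost: 25. Net change = 25 − 147 = -122.
(Totals: 682 → 560.)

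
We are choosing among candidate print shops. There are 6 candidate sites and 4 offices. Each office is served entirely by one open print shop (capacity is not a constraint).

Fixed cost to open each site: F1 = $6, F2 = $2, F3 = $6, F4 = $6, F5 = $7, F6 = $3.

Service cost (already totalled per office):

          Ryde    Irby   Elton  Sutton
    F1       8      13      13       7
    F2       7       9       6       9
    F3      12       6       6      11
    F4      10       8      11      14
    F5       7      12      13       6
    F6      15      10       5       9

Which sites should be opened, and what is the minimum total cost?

Open F2 only; minimum total cost 33.

For any fixed open set, each office goes to its cheapest open site; total = fixed + service.
{F2}: Ryde→F2 7, Irby→F2 9, Elton→F2 6, Sutton→F2 9. Service 31; fixed 2; total 33.
{F2, F6}: service 30 + fixed 5 = 35
{F2, F3}: service 28 + fixed 8 = 36
{F1, F2, F3, F4, F5, F6}: service 24 + fixed 30 = 54
No other subset beats 33.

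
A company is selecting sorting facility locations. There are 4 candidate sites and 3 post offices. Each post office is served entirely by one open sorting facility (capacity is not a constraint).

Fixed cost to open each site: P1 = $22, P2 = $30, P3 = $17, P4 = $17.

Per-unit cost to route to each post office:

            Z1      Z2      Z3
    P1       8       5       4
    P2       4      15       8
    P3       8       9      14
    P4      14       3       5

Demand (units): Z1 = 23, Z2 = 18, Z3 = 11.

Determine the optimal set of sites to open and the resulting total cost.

Open P2 and P4; minimum total cost 248.

For any fixed open set, each post office goes to its cheapest open site; total = fixed + service.
{P2, P4}: Z1→P2 4·23=92, Z2→P4 3·18=54, Z3→P4 5·11=55. Service 201; fixed 47; total 248.
{P1, P2, P4}: service 190 + fixed 69 = 259
{P2, P3, P4}: service 201 + fixed 64 = 265
{P1, P2, P3, P4}: service 190 + fixed 86 = 276
No other subset beats 248.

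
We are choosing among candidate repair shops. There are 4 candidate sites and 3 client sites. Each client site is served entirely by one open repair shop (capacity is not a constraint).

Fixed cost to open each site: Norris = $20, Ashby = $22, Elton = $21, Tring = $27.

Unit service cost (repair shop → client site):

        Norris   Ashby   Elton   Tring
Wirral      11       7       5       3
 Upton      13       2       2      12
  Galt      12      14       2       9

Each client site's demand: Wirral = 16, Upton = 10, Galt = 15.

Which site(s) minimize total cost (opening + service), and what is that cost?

Open Elton and Tring; minimum total cost 146.

For any fixed open set, each client site goes to its cheapest open site; total = fixed + service.
{Elton, Tring}: Wirral→Tring 3·16=48, Upton→Elton 2·10=20, Galt→Elton 2·15=30. Service 98; fixed 48; total 146.
{Elton}: service 130 + fixed 21 = 151
{Norris, Elton, Tring}: service 98 + fixed 68 = 166
{Norris, Ashby, Elton, Tring}: service 98 + fixed 90 = 188
No other subset beats 146.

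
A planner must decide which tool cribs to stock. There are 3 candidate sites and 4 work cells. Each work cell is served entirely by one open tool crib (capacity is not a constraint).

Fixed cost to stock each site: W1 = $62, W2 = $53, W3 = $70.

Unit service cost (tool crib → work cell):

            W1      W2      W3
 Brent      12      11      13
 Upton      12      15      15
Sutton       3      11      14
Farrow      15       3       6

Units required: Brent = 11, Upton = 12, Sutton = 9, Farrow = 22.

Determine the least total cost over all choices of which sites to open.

Minimum total cost: 473

For any fixed open set, each work cell goes to its cheapest open site; total = fixed + service.
{W1, W2}: Brent→W2 11·11=121, Upton→W1 12·12=144, Sutton→W1 3·9=27, Farrow→W2 3·22=66. Service 358; fixed 115; total 473.
{W2}: service 466 + fixed 53 = 519
{W1, W2, W3}: service 358 + fixed 185 = 543
No other subset beats 473.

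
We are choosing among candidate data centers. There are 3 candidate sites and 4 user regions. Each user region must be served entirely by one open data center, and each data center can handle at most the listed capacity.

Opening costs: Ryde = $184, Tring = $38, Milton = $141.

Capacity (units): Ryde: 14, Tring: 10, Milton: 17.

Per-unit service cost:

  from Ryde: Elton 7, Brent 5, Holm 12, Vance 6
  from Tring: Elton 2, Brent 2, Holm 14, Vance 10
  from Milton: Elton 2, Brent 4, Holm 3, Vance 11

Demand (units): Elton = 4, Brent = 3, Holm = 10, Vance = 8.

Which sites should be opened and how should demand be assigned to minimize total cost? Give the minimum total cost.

Minimum total cost: 309

Open {Tring, Milton}: Elton→Milton 2·4=8, Brent→Milton 4·3=12, Holm→Milton 3·10=30, Vance→Tring 10·8=80.
Loads: Tring carries 8/10, Milton carries 17/17. Service 130; fixed 179; total 309.
Next best feasible plan costs 423.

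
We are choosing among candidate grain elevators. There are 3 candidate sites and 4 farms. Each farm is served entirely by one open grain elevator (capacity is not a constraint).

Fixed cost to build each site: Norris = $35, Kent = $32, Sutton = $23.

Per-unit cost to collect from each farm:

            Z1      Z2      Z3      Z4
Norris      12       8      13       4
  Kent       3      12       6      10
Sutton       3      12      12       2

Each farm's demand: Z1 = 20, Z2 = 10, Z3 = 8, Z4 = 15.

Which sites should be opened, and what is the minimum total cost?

Open Norris, Kent and Sutton; minimum total cost 308.

For any fixed open set, each farm goes to its cheapest open site; total = fixed + service.
{Norris, Kent, Sutton}: Z1→Kent 3·20=60, Z2→Norris 8·10=80, Z3→Kent 6·8=48, Z4→Sutton 2·15=30. Service 218; fixed 90; total 308.
{Kent, Sutton}: service 258 + fixed 55 = 313
{Norris, Kent}: Z1→Kent 3·20=60, Z2→Norris 8·10=80, Z3→Kent 6·8=48, Z4→Norris 4·15=60. Service 248; fixed 67; total 315.
{Sutton}: service 306 + fixed 23 = 329
No other subset beats 308.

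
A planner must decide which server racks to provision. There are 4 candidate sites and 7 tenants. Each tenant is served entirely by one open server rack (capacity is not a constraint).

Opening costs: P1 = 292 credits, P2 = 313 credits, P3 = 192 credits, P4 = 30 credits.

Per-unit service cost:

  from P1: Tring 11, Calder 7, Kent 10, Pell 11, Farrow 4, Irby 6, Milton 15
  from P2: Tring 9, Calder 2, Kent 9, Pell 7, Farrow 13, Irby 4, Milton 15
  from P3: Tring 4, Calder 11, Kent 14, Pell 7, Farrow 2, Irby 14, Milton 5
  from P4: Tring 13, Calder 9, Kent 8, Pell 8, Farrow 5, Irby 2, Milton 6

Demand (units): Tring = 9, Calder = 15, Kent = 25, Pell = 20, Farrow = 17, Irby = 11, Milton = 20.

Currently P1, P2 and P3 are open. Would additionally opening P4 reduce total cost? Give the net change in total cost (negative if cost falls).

Current service cost with {P1, P2, P3}: 609.
Adding P4: each tenant re-picks its cheapest; new service cost 562, saving 47.
Extra fixed cost: 30. Net change = 30 − 47 = -17.
(Totals: 1406 → 1389.)

Yes — net change −17 (cost falls by 17).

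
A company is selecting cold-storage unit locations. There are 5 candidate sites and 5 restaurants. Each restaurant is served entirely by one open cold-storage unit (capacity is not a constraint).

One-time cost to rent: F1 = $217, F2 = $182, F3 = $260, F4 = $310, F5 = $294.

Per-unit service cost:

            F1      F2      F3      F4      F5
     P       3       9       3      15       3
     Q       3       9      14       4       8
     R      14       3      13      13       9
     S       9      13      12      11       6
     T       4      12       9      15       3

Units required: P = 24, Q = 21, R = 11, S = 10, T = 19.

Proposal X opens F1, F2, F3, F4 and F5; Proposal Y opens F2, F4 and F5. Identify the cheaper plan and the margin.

Proposal Y is cheaper by 456.

Proposal X: {F1, F2, F3, F4, F5}: P→F1 3·24=72, Q→F1 3·21=63, R→F2 3·11=33, S→F5 6·10=60, T→F5 3·19=57. Service 285; fixed 1263; total 1548.
Proposal Y: {F2, F4, F5}: P→F5 3·24=72, Q→F4 4·21=84, R→F2 3·11=33, S→F5 6·10=60, T→F5 3·19=57. Service 306; fixed 786; total 1092.
Difference: |1548 − 1092| = 456.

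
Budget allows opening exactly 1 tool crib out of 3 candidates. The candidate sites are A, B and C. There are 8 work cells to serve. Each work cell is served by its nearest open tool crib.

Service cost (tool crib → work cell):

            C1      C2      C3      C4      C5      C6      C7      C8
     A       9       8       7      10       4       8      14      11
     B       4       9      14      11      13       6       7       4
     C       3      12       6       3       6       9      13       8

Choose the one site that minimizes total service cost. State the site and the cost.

With exactly 1 open, each work cell uses its cheapest among the chosen.
{C}: C1→C 3, C2→C 12, C3→C 6, C4→C 3, C5→C 6, C6→C 9, C7→C 13, C8→C 8. Service cost 60.
{B}: service cost 68
{A}: service cost 71
Among all 3 size-1 choices, {C} is lowest.

Choose C only; total service cost 60.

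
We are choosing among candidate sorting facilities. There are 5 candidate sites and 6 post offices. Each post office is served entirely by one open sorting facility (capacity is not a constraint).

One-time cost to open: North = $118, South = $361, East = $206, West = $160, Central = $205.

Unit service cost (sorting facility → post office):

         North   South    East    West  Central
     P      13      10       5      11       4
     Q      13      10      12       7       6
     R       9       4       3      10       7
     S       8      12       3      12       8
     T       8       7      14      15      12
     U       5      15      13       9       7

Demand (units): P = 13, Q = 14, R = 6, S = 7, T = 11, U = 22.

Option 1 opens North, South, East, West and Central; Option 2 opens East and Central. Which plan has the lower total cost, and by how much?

Option 1: {North, South, East, West, Central}: P→Central 4·13=52, Q→Central 6·14=84, R→East 3·6=18, S→East 3·7=21, T→South 7·11=77, U→North 5·22=110. Service 362; fixed 1050; total 1412.
Option 2: {East, Central}: P→Central 4·13=52, Q→Central 6·14=84, R→East 3·6=18, S→East 3·7=21, T→Central 12·11=132, U→Central 7·22=154. Service 461; fixed 411; total 872.
Difference: |1412 − 872| = 540.

Option 2 is cheaper by 540.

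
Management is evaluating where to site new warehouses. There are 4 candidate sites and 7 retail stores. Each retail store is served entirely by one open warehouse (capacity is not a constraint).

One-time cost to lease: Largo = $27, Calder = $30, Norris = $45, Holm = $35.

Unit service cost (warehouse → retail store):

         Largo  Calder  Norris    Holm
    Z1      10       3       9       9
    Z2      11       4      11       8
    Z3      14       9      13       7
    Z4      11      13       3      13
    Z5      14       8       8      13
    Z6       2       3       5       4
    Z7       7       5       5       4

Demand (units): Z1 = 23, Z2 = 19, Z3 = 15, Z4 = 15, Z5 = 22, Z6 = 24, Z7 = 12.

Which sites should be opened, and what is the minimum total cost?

For any fixed open set, each retail store goes to its cheapest open site; total = fixed + service.
{Calder, Norris, Holm}: Z1→Calder 3·23=69, Z2→Calder 4·19=76, Z3→Holm 7·15=105, Z4→Norris 3·15=45, Z5→Calder 8·22=176, Z6→Calder 3·24=72, Z7→Holm 4·12=48. Service 591; fixed 110; total 701.
{Largo, Calder, Norris, Holm}: Z1→Calder 3·23=69, Z2→Calder 4·19=76, Z3→Holm 7·15=105, Z4→Norris 3·15=45, Z5→Calder 8·22=176, Z6→Largo 2·24=48, Z7→Holm 4·12=48. Service 567; fixed 137; total 704.
{Calder, Norris}: service 633 + fixed 75 = 708
{Largo}: service 1254 + fixed 27 = 1281
No other subset beats 701.

Open Calder, Norris and Holm; minimum total cost 701.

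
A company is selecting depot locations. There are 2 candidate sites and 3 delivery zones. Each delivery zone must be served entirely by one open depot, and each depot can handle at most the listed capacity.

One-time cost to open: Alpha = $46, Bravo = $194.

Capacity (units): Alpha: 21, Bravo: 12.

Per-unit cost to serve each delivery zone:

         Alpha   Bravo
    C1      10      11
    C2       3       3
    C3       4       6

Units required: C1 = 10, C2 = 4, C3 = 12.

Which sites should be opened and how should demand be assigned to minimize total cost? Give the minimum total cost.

Open {Alpha, Bravo}: C1→Bravo 11·10=110, C2→Alpha 3·4=12, C3→Alpha 4·12=48.
Loads: Alpha carries 16/21, Bravo carries 10/12. Service 170; fixed 240; total 410.
Next best feasible plan costs 424.

Minimum total cost: 410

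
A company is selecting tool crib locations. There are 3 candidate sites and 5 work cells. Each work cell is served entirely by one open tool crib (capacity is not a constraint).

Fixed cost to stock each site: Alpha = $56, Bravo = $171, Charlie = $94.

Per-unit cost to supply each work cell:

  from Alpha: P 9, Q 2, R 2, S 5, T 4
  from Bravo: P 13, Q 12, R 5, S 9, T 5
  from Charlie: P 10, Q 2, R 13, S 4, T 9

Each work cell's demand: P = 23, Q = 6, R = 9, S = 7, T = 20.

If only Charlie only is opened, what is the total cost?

Total cost: 661

Each work cell is assigned to its cheapest site among the open ones.
{Charlie}: P→Charlie 10·23=230, Q→Charlie 2·6=12, R→Charlie 13·9=117, S→Charlie 4·7=28, T→Charlie 9·20=180. Service 567; fixed 94; total 661.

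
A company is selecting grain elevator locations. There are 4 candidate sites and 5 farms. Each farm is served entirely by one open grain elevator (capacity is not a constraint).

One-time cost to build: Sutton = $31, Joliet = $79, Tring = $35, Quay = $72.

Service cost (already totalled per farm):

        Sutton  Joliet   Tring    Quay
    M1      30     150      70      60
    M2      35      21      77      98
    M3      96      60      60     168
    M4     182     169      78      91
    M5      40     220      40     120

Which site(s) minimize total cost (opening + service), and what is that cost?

For any fixed open set, each farm goes to its cheapest open site; total = fixed + service.
{Sutton, Tring}: M1→Sutton 30, M2→Sutton 35, M3→Tring 60, M4→Tring 78, M5→Sutton 40. Service 243; fixed 66; total 309.
{Tring}: M1→Tring 70, M2→Tring 77, M3→Tring 60, M4→Tring 78, M5→Tring 40. Service 325; fixed 35; total 360.
{Sutton, Joliet, Tring}: service 229 + fixed 145 = 374
{Sutton, Joliet, Tring, Quay}: M1→Sutton 30, M2→Joliet 21, M3→Joliet 60, M4→Tring 78, M5→Sutton 40. Service 229; fixed 217; total 446.
No other subset beats 309.

Open Sutton and Tring; minimum total cost 309.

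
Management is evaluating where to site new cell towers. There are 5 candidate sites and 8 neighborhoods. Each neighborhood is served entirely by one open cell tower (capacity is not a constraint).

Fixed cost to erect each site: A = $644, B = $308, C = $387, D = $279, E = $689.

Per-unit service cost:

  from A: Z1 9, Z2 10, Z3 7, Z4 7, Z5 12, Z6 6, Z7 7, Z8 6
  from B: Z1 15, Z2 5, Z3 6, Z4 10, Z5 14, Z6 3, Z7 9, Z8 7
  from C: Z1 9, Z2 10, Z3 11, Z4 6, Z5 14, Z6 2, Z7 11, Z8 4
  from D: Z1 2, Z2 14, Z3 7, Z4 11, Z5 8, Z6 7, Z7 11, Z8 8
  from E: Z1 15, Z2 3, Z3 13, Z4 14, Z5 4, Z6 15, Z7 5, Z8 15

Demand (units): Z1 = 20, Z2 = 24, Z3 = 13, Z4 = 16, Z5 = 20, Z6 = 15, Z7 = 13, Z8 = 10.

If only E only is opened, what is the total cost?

Total cost: 1974

Each neighborhood is assigned to its cheapest site among the open ones.
{E}: Z1→E 15·20=300, Z2→E 3·24=72, Z3→E 13·13=169, Z4→E 14·16=224, Z5→E 4·20=80, Z6→E 15·15=225, Z7→E 5·13=65, Z8→E 15·10=150. Service 1285; fixed 689; total 1974.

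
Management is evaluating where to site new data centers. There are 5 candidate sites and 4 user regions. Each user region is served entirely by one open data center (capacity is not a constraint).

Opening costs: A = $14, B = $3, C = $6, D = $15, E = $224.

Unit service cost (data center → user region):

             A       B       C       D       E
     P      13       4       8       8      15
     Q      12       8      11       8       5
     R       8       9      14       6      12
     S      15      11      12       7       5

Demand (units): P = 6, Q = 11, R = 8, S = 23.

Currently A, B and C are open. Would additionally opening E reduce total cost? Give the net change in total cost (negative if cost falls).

Current service cost with {A, B, C}: 429.
Adding E: each user region re-picks its cheapest; new service cost 258, saving 171.
Extra fixed cost: 224. Net change = 224 − 171 = 53.
(Totals: 452 → 505.)

No — net change +53 (cost rises by 53).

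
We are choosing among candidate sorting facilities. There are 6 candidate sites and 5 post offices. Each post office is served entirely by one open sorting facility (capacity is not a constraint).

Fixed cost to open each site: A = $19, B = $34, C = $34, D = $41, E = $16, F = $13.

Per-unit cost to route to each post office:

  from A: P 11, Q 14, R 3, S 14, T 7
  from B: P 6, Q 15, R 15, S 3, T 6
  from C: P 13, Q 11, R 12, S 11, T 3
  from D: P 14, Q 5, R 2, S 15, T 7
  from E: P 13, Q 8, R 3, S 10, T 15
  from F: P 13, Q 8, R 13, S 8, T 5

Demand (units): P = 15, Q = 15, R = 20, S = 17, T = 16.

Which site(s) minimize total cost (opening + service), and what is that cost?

For any fixed open set, each post office goes to its cheapest open site; total = fixed + service.
{B, C, D}: P→B 6·15=90, Q→D 5·15=75, R→D 2·20=40, S→B 3·17=51, T→C 3·16=48. Service 304; fixed 109; total 413.
{B, D, F}: P→B 6·15=90, Q→D 5·15=75, R→D 2·20=40, S→B 3·17=51, T→F 5·16=80. Service 336; fixed 88; total 424.
{B, C, D, F}: P→B 6·15=90, Q→D 5·15=75, R→D 2·20=40, S→B 3·17=51, T→C 3·16=48. Service 304; fixed 122; total 426.
{A, B, C, D, E, F}: service 304 + fixed 157 = 461
No other subset beats 413.

Open B, C and D; minimum total cost 413.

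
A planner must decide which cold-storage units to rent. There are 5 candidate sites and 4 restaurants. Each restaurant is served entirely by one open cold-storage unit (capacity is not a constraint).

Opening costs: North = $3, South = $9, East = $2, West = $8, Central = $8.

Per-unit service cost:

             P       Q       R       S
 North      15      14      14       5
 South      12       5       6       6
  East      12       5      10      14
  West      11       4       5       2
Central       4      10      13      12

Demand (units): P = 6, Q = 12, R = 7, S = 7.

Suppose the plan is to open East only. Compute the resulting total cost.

Each restaurant is assigned to its cheapest site among the open ones.
{East}: P→East 12·6=72, Q→East 5·12=60, R→East 10·7=70, S→East 14·7=98. Service 300; fixed 2; total 302.

Total cost: 302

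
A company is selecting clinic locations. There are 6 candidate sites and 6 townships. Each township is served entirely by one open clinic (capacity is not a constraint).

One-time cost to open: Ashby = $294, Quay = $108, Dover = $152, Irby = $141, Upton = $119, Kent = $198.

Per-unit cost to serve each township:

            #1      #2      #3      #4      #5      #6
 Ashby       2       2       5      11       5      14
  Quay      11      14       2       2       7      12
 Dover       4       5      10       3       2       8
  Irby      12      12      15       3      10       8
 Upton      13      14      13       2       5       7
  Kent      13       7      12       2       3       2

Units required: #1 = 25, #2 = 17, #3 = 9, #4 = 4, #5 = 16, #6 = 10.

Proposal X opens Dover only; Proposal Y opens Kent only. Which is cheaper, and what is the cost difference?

Proposal X: {Dover}: #1→Dover 4·25=100, #2→Dover 5·17=85, #3→Dover 10·9=90, #4→Dover 3·4=12, #5→Dover 2·16=32, #6→Dover 8·10=80. Service 399; fixed 152; total 551.
Proposal Y: {Kent}: #1→Kent 13·25=325, #2→Kent 7·17=119, #3→Kent 12·9=108, #4→Kent 2·4=8, #5→Kent 3·16=48, #6→Kent 2·10=20. Service 628; fixed 198; total 826.
Difference: |551 − 826| = 275.

Proposal X is cheaper by 275.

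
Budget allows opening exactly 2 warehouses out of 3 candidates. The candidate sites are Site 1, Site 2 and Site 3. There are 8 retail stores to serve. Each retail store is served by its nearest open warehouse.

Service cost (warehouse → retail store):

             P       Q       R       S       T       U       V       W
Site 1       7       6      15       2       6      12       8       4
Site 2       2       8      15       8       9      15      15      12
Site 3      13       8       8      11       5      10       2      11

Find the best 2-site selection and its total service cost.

With exactly 2 open, each retail store uses its cheapest among the chosen.
{Site 1, Site 3}: P→Site 1 7, Q→Site 1 6, R→Site 3 8, S→Site 1 2, T→Site 3 5, U→Site 3 10, V→Site 3 2, W→Site 1 4. Service cost 44.
{Site 2, Site 3}: service cost 54
{Site 1, Site 2}: service cost 55
Among all 3 size-2 choices, {Site 1, Site 3} is lowest.

Choose Site 1 and Site 3; total service cost 44.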